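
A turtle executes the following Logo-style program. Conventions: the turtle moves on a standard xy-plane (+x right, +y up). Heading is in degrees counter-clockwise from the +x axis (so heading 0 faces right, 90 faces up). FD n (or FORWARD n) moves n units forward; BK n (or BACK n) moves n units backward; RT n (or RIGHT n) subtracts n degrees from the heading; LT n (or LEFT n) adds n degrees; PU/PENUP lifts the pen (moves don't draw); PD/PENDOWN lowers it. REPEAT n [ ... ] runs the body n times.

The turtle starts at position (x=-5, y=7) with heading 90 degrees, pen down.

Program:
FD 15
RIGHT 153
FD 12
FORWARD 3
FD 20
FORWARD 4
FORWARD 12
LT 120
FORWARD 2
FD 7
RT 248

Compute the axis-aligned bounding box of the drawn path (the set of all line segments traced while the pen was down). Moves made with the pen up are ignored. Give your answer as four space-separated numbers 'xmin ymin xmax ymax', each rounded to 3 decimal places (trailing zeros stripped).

Executing turtle program step by step:
Start: pos=(-5,7), heading=90, pen down
FD 15: (-5,7) -> (-5,22) [heading=90, draw]
RT 153: heading 90 -> 297
FD 12: (-5,22) -> (0.448,11.308) [heading=297, draw]
FD 3: (0.448,11.308) -> (1.81,8.635) [heading=297, draw]
FD 20: (1.81,8.635) -> (10.89,-9.185) [heading=297, draw]
FD 4: (10.89,-9.185) -> (12.706,-12.749) [heading=297, draw]
FD 12: (12.706,-12.749) -> (18.154,-23.441) [heading=297, draw]
LT 120: heading 297 -> 57
FD 2: (18.154,-23.441) -> (19.243,-21.764) [heading=57, draw]
FD 7: (19.243,-21.764) -> (23.055,-15.893) [heading=57, draw]
RT 248: heading 57 -> 169
Final: pos=(23.055,-15.893), heading=169, 8 segment(s) drawn

Segment endpoints: x in {-5, -5, 0.448, 1.81, 10.89, 12.706, 18.154, 19.243, 23.055}, y in {-23.441, -21.764, -15.893, -12.749, -9.185, 7, 8.635, 11.308, 22}
xmin=-5, ymin=-23.441, xmax=23.055, ymax=22

Answer: -5 -23.441 23.055 22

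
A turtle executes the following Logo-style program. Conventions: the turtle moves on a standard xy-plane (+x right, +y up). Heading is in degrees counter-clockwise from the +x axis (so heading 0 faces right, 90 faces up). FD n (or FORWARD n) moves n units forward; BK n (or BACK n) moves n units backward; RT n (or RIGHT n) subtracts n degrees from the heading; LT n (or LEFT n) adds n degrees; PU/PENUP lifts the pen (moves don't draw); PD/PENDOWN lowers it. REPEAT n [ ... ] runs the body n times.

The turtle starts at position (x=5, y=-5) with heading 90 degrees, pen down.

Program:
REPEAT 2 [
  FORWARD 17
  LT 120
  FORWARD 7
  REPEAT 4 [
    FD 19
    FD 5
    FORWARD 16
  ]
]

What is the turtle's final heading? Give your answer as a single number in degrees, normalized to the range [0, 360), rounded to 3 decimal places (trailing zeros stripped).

Answer: 330

Derivation:
Executing turtle program step by step:
Start: pos=(5,-5), heading=90, pen down
REPEAT 2 [
  -- iteration 1/2 --
  FD 17: (5,-5) -> (5,12) [heading=90, draw]
  LT 120: heading 90 -> 210
  FD 7: (5,12) -> (-1.062,8.5) [heading=210, draw]
  REPEAT 4 [
    -- iteration 1/4 --
    FD 19: (-1.062,8.5) -> (-17.517,-1) [heading=210, draw]
    FD 5: (-17.517,-1) -> (-21.847,-3.5) [heading=210, draw]
    FD 16: (-21.847,-3.5) -> (-35.703,-11.5) [heading=210, draw]
    -- iteration 2/4 --
    FD 19: (-35.703,-11.5) -> (-52.158,-21) [heading=210, draw]
    FD 5: (-52.158,-21) -> (-56.488,-23.5) [heading=210, draw]
    FD 16: (-56.488,-23.5) -> (-70.344,-31.5) [heading=210, draw]
    -- iteration 3/4 --
    FD 19: (-70.344,-31.5) -> (-86.799,-41) [heading=210, draw]
    FD 5: (-86.799,-41) -> (-91.129,-43.5) [heading=210, draw]
    FD 16: (-91.129,-43.5) -> (-104.985,-51.5) [heading=210, draw]
    -- iteration 4/4 --
    FD 19: (-104.985,-51.5) -> (-121.44,-61) [heading=210, draw]
    FD 5: (-121.44,-61) -> (-125.77,-63.5) [heading=210, draw]
    FD 16: (-125.77,-63.5) -> (-139.626,-71.5) [heading=210, draw]
  ]
  -- iteration 2/2 --
  FD 17: (-139.626,-71.5) -> (-154.349,-80) [heading=210, draw]
  LT 120: heading 210 -> 330
  FD 7: (-154.349,-80) -> (-148.286,-83.5) [heading=330, draw]
  REPEAT 4 [
    -- iteration 1/4 --
    FD 19: (-148.286,-83.5) -> (-131.832,-93) [heading=330, draw]
    FD 5: (-131.832,-93) -> (-127.502,-95.5) [heading=330, draw]
    FD 16: (-127.502,-95.5) -> (-113.645,-103.5) [heading=330, draw]
    -- iteration 2/4 --
    FD 19: (-113.645,-103.5) -> (-97.191,-113) [heading=330, draw]
    FD 5: (-97.191,-113) -> (-92.861,-115.5) [heading=330, draw]
    FD 16: (-92.861,-115.5) -> (-79.004,-123.5) [heading=330, draw]
    -- iteration 3/4 --
    FD 19: (-79.004,-123.5) -> (-62.55,-133) [heading=330, draw]
    FD 5: (-62.55,-133) -> (-58.22,-135.5) [heading=330, draw]
    FD 16: (-58.22,-135.5) -> (-44.363,-143.5) [heading=330, draw]
    -- iteration 4/4 --
    FD 19: (-44.363,-143.5) -> (-27.909,-153) [heading=330, draw]
    FD 5: (-27.909,-153) -> (-23.579,-155.5) [heading=330, draw]
    FD 16: (-23.579,-155.5) -> (-9.722,-163.5) [heading=330, draw]
  ]
]
Final: pos=(-9.722,-163.5), heading=330, 28 segment(s) drawn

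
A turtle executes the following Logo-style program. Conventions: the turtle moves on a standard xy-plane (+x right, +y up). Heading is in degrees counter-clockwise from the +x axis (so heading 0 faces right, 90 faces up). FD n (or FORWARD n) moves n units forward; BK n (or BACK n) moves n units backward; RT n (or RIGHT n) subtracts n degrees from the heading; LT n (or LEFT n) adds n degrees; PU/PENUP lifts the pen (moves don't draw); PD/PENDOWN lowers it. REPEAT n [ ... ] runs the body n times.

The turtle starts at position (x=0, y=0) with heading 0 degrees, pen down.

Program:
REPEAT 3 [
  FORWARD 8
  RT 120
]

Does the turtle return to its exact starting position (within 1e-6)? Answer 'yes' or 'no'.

Answer: yes

Derivation:
Executing turtle program step by step:
Start: pos=(0,0), heading=0, pen down
REPEAT 3 [
  -- iteration 1/3 --
  FD 8: (0,0) -> (8,0) [heading=0, draw]
  RT 120: heading 0 -> 240
  -- iteration 2/3 --
  FD 8: (8,0) -> (4,-6.928) [heading=240, draw]
  RT 120: heading 240 -> 120
  -- iteration 3/3 --
  FD 8: (4,-6.928) -> (0,0) [heading=120, draw]
  RT 120: heading 120 -> 0
]
Final: pos=(0,0), heading=0, 3 segment(s) drawn

Start position: (0, 0)
Final position: (0, 0)
Distance = 0; < 1e-6 -> CLOSED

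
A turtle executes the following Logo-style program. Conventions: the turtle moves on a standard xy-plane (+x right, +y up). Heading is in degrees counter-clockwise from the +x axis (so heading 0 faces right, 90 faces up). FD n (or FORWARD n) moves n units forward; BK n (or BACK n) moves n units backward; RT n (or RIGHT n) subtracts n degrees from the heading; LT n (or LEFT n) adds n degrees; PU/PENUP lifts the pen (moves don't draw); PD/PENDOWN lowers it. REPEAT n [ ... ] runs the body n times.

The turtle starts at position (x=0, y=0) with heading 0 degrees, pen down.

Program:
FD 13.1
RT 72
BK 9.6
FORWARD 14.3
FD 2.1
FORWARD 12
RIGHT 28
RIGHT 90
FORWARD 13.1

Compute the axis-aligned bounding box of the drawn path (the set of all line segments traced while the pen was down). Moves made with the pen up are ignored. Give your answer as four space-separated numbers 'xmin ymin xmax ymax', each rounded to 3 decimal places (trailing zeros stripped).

Executing turtle program step by step:
Start: pos=(0,0), heading=0, pen down
FD 13.1: (0,0) -> (13.1,0) [heading=0, draw]
RT 72: heading 0 -> 288
BK 9.6: (13.1,0) -> (10.133,9.13) [heading=288, draw]
FD 14.3: (10.133,9.13) -> (14.552,-4.47) [heading=288, draw]
FD 2.1: (14.552,-4.47) -> (15.201,-6.467) [heading=288, draw]
FD 12: (15.201,-6.467) -> (18.91,-17.88) [heading=288, draw]
RT 28: heading 288 -> 260
RT 90: heading 260 -> 170
FD 13.1: (18.91,-17.88) -> (6.009,-15.605) [heading=170, draw]
Final: pos=(6.009,-15.605), heading=170, 6 segment(s) drawn

Segment endpoints: x in {0, 6.009, 10.133, 13.1, 14.552, 15.201, 18.91}, y in {-17.88, -15.605, -6.467, -4.47, 0, 9.13}
xmin=0, ymin=-17.88, xmax=18.91, ymax=9.13

Answer: 0 -17.88 18.91 9.13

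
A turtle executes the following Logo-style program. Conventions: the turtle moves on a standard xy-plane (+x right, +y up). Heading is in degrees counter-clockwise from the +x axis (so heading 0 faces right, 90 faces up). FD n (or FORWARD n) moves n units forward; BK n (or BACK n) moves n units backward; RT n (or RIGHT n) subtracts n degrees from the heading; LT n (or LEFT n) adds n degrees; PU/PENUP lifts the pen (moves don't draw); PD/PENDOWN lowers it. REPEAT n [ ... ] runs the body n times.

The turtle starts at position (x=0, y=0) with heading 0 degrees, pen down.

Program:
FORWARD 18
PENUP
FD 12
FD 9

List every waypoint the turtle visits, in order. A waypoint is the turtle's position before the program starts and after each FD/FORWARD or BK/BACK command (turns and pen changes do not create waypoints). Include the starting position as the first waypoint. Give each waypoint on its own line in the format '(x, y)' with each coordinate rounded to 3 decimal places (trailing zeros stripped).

Executing turtle program step by step:
Start: pos=(0,0), heading=0, pen down
FD 18: (0,0) -> (18,0) [heading=0, draw]
PU: pen up
FD 12: (18,0) -> (30,0) [heading=0, move]
FD 9: (30,0) -> (39,0) [heading=0, move]
Final: pos=(39,0), heading=0, 1 segment(s) drawn
Waypoints (4 total):
(0, 0)
(18, 0)
(30, 0)
(39, 0)

Answer: (0, 0)
(18, 0)
(30, 0)
(39, 0)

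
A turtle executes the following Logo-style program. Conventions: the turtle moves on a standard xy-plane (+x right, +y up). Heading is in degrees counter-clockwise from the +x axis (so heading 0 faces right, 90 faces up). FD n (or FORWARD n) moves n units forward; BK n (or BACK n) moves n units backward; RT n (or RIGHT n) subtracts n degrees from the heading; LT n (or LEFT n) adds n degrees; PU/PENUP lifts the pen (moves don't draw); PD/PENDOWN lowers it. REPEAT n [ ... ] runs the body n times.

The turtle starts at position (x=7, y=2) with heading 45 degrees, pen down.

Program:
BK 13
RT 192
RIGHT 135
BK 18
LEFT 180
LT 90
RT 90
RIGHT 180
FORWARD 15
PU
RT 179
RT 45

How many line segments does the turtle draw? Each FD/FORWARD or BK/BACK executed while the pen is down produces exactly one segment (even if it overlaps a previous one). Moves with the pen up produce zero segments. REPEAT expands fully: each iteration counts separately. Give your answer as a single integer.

Executing turtle program step by step:
Start: pos=(7,2), heading=45, pen down
BK 13: (7,2) -> (-2.192,-7.192) [heading=45, draw]
RT 192: heading 45 -> 213
RT 135: heading 213 -> 78
BK 18: (-2.192,-7.192) -> (-5.935,-24.799) [heading=78, draw]
LT 180: heading 78 -> 258
LT 90: heading 258 -> 348
RT 90: heading 348 -> 258
RT 180: heading 258 -> 78
FD 15: (-5.935,-24.799) -> (-2.816,-10.127) [heading=78, draw]
PU: pen up
RT 179: heading 78 -> 259
RT 45: heading 259 -> 214
Final: pos=(-2.816,-10.127), heading=214, 3 segment(s) drawn
Segments drawn: 3

Answer: 3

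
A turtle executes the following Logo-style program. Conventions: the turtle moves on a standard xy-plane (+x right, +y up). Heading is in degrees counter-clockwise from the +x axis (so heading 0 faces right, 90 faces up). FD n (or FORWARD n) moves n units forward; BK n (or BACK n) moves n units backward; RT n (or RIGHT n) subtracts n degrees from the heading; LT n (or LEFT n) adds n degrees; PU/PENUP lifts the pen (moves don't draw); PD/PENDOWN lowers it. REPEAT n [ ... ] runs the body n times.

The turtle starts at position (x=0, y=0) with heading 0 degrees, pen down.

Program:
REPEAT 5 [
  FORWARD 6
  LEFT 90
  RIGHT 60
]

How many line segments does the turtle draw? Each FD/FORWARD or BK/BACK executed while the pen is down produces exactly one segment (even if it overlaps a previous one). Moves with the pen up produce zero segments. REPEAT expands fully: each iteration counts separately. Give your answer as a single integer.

Executing turtle program step by step:
Start: pos=(0,0), heading=0, pen down
REPEAT 5 [
  -- iteration 1/5 --
  FD 6: (0,0) -> (6,0) [heading=0, draw]
  LT 90: heading 0 -> 90
  RT 60: heading 90 -> 30
  -- iteration 2/5 --
  FD 6: (6,0) -> (11.196,3) [heading=30, draw]
  LT 90: heading 30 -> 120
  RT 60: heading 120 -> 60
  -- iteration 3/5 --
  FD 6: (11.196,3) -> (14.196,8.196) [heading=60, draw]
  LT 90: heading 60 -> 150
  RT 60: heading 150 -> 90
  -- iteration 4/5 --
  FD 6: (14.196,8.196) -> (14.196,14.196) [heading=90, draw]
  LT 90: heading 90 -> 180
  RT 60: heading 180 -> 120
  -- iteration 5/5 --
  FD 6: (14.196,14.196) -> (11.196,19.392) [heading=120, draw]
  LT 90: heading 120 -> 210
  RT 60: heading 210 -> 150
]
Final: pos=(11.196,19.392), heading=150, 5 segment(s) drawn
Segments drawn: 5

Answer: 5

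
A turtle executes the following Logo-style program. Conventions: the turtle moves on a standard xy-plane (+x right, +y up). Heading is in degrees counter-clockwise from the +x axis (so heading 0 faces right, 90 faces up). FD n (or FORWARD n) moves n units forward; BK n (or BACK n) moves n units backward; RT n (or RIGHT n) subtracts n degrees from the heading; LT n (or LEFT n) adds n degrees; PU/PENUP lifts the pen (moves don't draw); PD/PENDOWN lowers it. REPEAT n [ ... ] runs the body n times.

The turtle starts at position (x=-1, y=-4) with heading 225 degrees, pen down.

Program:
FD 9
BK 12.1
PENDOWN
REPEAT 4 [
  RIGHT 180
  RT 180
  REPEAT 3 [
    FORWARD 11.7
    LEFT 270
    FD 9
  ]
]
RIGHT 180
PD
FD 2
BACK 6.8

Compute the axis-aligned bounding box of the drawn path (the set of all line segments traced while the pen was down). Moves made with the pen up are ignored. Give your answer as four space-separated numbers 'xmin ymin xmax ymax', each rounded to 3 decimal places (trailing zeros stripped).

Executing turtle program step by step:
Start: pos=(-1,-4), heading=225, pen down
FD 9: (-1,-4) -> (-7.364,-10.364) [heading=225, draw]
BK 12.1: (-7.364,-10.364) -> (1.192,-1.808) [heading=225, draw]
PD: pen down
REPEAT 4 [
  -- iteration 1/4 --
  RT 180: heading 225 -> 45
  RT 180: heading 45 -> 225
  REPEAT 3 [
    -- iteration 1/3 --
    FD 11.7: (1.192,-1.808) -> (-7.081,-10.081) [heading=225, draw]
    LT 270: heading 225 -> 135
    FD 9: (-7.081,-10.081) -> (-13.445,-3.717) [heading=135, draw]
    -- iteration 2/3 --
    FD 11.7: (-13.445,-3.717) -> (-21.718,4.556) [heading=135, draw]
    LT 270: heading 135 -> 45
    FD 9: (-21.718,4.556) -> (-15.354,10.92) [heading=45, draw]
    -- iteration 3/3 --
    FD 11.7: (-15.354,10.92) -> (-7.081,19.193) [heading=45, draw]
    LT 270: heading 45 -> 315
    FD 9: (-7.081,19.193) -> (-0.717,12.829) [heading=315, draw]
  ]
  -- iteration 2/4 --
  RT 180: heading 315 -> 135
  RT 180: heading 135 -> 315
  REPEAT 3 [
    -- iteration 1/3 --
    FD 11.7: (-0.717,12.829) -> (7.556,4.556) [heading=315, draw]
    LT 270: heading 315 -> 225
    FD 9: (7.556,4.556) -> (1.192,-1.808) [heading=225, draw]
    -- iteration 2/3 --
    FD 11.7: (1.192,-1.808) -> (-7.081,-10.081) [heading=225, draw]
    LT 270: heading 225 -> 135
    FD 9: (-7.081,-10.081) -> (-13.445,-3.717) [heading=135, draw]
    -- iteration 3/3 --
    FD 11.7: (-13.445,-3.717) -> (-21.718,4.556) [heading=135, draw]
    LT 270: heading 135 -> 45
    FD 9: (-21.718,4.556) -> (-15.354,10.92) [heading=45, draw]
  ]
  -- iteration 3/4 --
  RT 180: heading 45 -> 225
  RT 180: heading 225 -> 45
  REPEAT 3 [
    -- iteration 1/3 --
    FD 11.7: (-15.354,10.92) -> (-7.081,19.193) [heading=45, draw]
    LT 270: heading 45 -> 315
    FD 9: (-7.081,19.193) -> (-0.717,12.829) [heading=315, draw]
    -- iteration 2/3 --
    FD 11.7: (-0.717,12.829) -> (7.556,4.556) [heading=315, draw]
    LT 270: heading 315 -> 225
    FD 9: (7.556,4.556) -> (1.192,-1.808) [heading=225, draw]
    -- iteration 3/3 --
    FD 11.7: (1.192,-1.808) -> (-7.081,-10.081) [heading=225, draw]
    LT 270: heading 225 -> 135
    FD 9: (-7.081,-10.081) -> (-13.445,-3.717) [heading=135, draw]
  ]
  -- iteration 4/4 --
  RT 180: heading 135 -> 315
  RT 180: heading 315 -> 135
  REPEAT 3 [
    -- iteration 1/3 --
    FD 11.7: (-13.445,-3.717) -> (-21.718,4.556) [heading=135, draw]
    LT 270: heading 135 -> 45
    FD 9: (-21.718,4.556) -> (-15.354,10.92) [heading=45, draw]
    -- iteration 2/3 --
    FD 11.7: (-15.354,10.92) -> (-7.081,19.193) [heading=45, draw]
    LT 270: heading 45 -> 315
    FD 9: (-7.081,19.193) -> (-0.717,12.829) [heading=315, draw]
    -- iteration 3/3 --
    FD 11.7: (-0.717,12.829) -> (7.556,4.556) [heading=315, draw]
    LT 270: heading 315 -> 225
    FD 9: (7.556,4.556) -> (1.192,-1.808) [heading=225, draw]
  ]
]
RT 180: heading 225 -> 45
PD: pen down
FD 2: (1.192,-1.808) -> (2.606,-0.394) [heading=45, draw]
BK 6.8: (2.606,-0.394) -> (-2.202,-5.202) [heading=45, draw]
Final: pos=(-2.202,-5.202), heading=45, 28 segment(s) drawn

Segment endpoints: x in {-21.718, -21.718, -15.354, -15.354, -15.354, -13.445, -13.445, -13.445, -7.364, -7.081, -7.081, -7.081, -7.081, -7.081, -2.202, -1, -0.717, -0.717, -0.717, 1.192, 1.192, 1.192, 1.192, 2.606, 7.556, 7.556, 7.556}, y in {-10.364, -10.081, -10.081, -10.081, -5.202, -4, -3.717, -3.717, -3.717, -1.808, -1.808, -1.808, -1.808, -0.394, 4.556, 4.556, 4.556, 4.556, 4.556, 4.556, 10.92, 10.92, 10.92, 12.829, 12.829, 12.829, 19.193, 19.193}
xmin=-21.718, ymin=-10.364, xmax=7.556, ymax=19.193

Answer: -21.718 -10.364 7.556 19.193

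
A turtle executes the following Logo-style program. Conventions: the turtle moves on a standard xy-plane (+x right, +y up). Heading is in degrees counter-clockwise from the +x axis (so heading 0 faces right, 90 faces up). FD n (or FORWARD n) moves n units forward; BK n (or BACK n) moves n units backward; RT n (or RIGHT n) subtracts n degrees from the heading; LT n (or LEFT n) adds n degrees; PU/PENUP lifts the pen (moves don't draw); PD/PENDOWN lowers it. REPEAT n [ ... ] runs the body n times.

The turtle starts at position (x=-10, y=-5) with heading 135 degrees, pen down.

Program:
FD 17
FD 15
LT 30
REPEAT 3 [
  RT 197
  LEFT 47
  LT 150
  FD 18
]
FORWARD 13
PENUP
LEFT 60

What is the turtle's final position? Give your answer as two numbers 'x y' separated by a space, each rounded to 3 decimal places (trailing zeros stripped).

Answer: -97.344 34.968

Derivation:
Executing turtle program step by step:
Start: pos=(-10,-5), heading=135, pen down
FD 17: (-10,-5) -> (-22.021,7.021) [heading=135, draw]
FD 15: (-22.021,7.021) -> (-32.627,17.627) [heading=135, draw]
LT 30: heading 135 -> 165
REPEAT 3 [
  -- iteration 1/3 --
  RT 197: heading 165 -> 328
  LT 47: heading 328 -> 15
  LT 150: heading 15 -> 165
  FD 18: (-32.627,17.627) -> (-50.014,22.286) [heading=165, draw]
  -- iteration 2/3 --
  RT 197: heading 165 -> 328
  LT 47: heading 328 -> 15
  LT 150: heading 15 -> 165
  FD 18: (-50.014,22.286) -> (-67.401,26.945) [heading=165, draw]
  -- iteration 3/3 --
  RT 197: heading 165 -> 328
  LT 47: heading 328 -> 15
  LT 150: heading 15 -> 165
  FD 18: (-67.401,26.945) -> (-84.787,31.604) [heading=165, draw]
]
FD 13: (-84.787,31.604) -> (-97.344,34.968) [heading=165, draw]
PU: pen up
LT 60: heading 165 -> 225
Final: pos=(-97.344,34.968), heading=225, 6 segment(s) drawn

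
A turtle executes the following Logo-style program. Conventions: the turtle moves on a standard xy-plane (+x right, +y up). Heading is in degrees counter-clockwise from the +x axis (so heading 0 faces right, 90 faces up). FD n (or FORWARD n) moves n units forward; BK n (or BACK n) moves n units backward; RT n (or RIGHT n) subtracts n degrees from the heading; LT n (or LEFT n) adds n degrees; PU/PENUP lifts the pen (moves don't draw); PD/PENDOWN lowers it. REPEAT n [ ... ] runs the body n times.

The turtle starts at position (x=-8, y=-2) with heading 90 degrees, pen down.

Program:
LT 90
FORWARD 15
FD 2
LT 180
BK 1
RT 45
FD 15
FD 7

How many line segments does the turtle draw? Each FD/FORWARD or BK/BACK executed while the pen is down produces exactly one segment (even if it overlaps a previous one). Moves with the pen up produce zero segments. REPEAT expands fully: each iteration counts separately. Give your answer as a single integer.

Answer: 5

Derivation:
Executing turtle program step by step:
Start: pos=(-8,-2), heading=90, pen down
LT 90: heading 90 -> 180
FD 15: (-8,-2) -> (-23,-2) [heading=180, draw]
FD 2: (-23,-2) -> (-25,-2) [heading=180, draw]
LT 180: heading 180 -> 0
BK 1: (-25,-2) -> (-26,-2) [heading=0, draw]
RT 45: heading 0 -> 315
FD 15: (-26,-2) -> (-15.393,-12.607) [heading=315, draw]
FD 7: (-15.393,-12.607) -> (-10.444,-17.556) [heading=315, draw]
Final: pos=(-10.444,-17.556), heading=315, 5 segment(s) drawn
Segments drawn: 5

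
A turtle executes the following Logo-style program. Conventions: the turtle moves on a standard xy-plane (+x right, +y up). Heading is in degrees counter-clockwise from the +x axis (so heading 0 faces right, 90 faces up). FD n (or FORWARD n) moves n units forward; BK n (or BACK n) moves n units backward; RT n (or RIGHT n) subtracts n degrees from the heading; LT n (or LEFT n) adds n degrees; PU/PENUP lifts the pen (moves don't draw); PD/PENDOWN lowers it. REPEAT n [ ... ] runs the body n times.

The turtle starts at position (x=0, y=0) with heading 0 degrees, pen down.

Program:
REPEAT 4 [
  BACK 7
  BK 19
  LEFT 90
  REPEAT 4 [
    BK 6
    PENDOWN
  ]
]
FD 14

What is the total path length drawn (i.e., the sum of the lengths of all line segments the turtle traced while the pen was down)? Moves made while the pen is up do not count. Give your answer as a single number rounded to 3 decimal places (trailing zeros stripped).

Executing turtle program step by step:
Start: pos=(0,0), heading=0, pen down
REPEAT 4 [
  -- iteration 1/4 --
  BK 7: (0,0) -> (-7,0) [heading=0, draw]
  BK 19: (-7,0) -> (-26,0) [heading=0, draw]
  LT 90: heading 0 -> 90
  REPEAT 4 [
    -- iteration 1/4 --
    BK 6: (-26,0) -> (-26,-6) [heading=90, draw]
    PD: pen down
    -- iteration 2/4 --
    BK 6: (-26,-6) -> (-26,-12) [heading=90, draw]
    PD: pen down
    -- iteration 3/4 --
    BK 6: (-26,-12) -> (-26,-18) [heading=90, draw]
    PD: pen down
    -- iteration 4/4 --
    BK 6: (-26,-18) -> (-26,-24) [heading=90, draw]
    PD: pen down
  ]
  -- iteration 2/4 --
  BK 7: (-26,-24) -> (-26,-31) [heading=90, draw]
  BK 19: (-26,-31) -> (-26,-50) [heading=90, draw]
  LT 90: heading 90 -> 180
  REPEAT 4 [
    -- iteration 1/4 --
    BK 6: (-26,-50) -> (-20,-50) [heading=180, draw]
    PD: pen down
    -- iteration 2/4 --
    BK 6: (-20,-50) -> (-14,-50) [heading=180, draw]
    PD: pen down
    -- iteration 3/4 --
    BK 6: (-14,-50) -> (-8,-50) [heading=180, draw]
    PD: pen down
    -- iteration 4/4 --
    BK 6: (-8,-50) -> (-2,-50) [heading=180, draw]
    PD: pen down
  ]
  -- iteration 3/4 --
  BK 7: (-2,-50) -> (5,-50) [heading=180, draw]
  BK 19: (5,-50) -> (24,-50) [heading=180, draw]
  LT 90: heading 180 -> 270
  REPEAT 4 [
    -- iteration 1/4 --
    BK 6: (24,-50) -> (24,-44) [heading=270, draw]
    PD: pen down
    -- iteration 2/4 --
    BK 6: (24,-44) -> (24,-38) [heading=270, draw]
    PD: pen down
    -- iteration 3/4 --
    BK 6: (24,-38) -> (24,-32) [heading=270, draw]
    PD: pen down
    -- iteration 4/4 --
    BK 6: (24,-32) -> (24,-26) [heading=270, draw]
    PD: pen down
  ]
  -- iteration 4/4 --
  BK 7: (24,-26) -> (24,-19) [heading=270, draw]
  BK 19: (24,-19) -> (24,0) [heading=270, draw]
  LT 90: heading 270 -> 0
  REPEAT 4 [
    -- iteration 1/4 --
    BK 6: (24,0) -> (18,0) [heading=0, draw]
    PD: pen down
    -- iteration 2/4 --
    BK 6: (18,0) -> (12,0) [heading=0, draw]
    PD: pen down
    -- iteration 3/4 --
    BK 6: (12,0) -> (6,0) [heading=0, draw]
    PD: pen down
    -- iteration 4/4 --
    BK 6: (6,0) -> (0,0) [heading=0, draw]
    PD: pen down
  ]
]
FD 14: (0,0) -> (14,0) [heading=0, draw]
Final: pos=(14,0), heading=0, 25 segment(s) drawn

Segment lengths:
  seg 1: (0,0) -> (-7,0), length = 7
  seg 2: (-7,0) -> (-26,0), length = 19
  seg 3: (-26,0) -> (-26,-6), length = 6
  seg 4: (-26,-6) -> (-26,-12), length = 6
  seg 5: (-26,-12) -> (-26,-18), length = 6
  seg 6: (-26,-18) -> (-26,-24), length = 6
  seg 7: (-26,-24) -> (-26,-31), length = 7
  seg 8: (-26,-31) -> (-26,-50), length = 19
  seg 9: (-26,-50) -> (-20,-50), length = 6
  seg 10: (-20,-50) -> (-14,-50), length = 6
  seg 11: (-14,-50) -> (-8,-50), length = 6
  seg 12: (-8,-50) -> (-2,-50), length = 6
  seg 13: (-2,-50) -> (5,-50), length = 7
  seg 14: (5,-50) -> (24,-50), length = 19
  seg 15: (24,-50) -> (24,-44), length = 6
  seg 16: (24,-44) -> (24,-38), length = 6
  seg 17: (24,-38) -> (24,-32), length = 6
  seg 18: (24,-32) -> (24,-26), length = 6
  seg 19: (24,-26) -> (24,-19), length = 7
  seg 20: (24,-19) -> (24,0), length = 19
  seg 21: (24,0) -> (18,0), length = 6
  seg 22: (18,0) -> (12,0), length = 6
  seg 23: (12,0) -> (6,0), length = 6
  seg 24: (6,0) -> (0,0), length = 6
  seg 25: (0,0) -> (14,0), length = 14
Total = 214

Answer: 214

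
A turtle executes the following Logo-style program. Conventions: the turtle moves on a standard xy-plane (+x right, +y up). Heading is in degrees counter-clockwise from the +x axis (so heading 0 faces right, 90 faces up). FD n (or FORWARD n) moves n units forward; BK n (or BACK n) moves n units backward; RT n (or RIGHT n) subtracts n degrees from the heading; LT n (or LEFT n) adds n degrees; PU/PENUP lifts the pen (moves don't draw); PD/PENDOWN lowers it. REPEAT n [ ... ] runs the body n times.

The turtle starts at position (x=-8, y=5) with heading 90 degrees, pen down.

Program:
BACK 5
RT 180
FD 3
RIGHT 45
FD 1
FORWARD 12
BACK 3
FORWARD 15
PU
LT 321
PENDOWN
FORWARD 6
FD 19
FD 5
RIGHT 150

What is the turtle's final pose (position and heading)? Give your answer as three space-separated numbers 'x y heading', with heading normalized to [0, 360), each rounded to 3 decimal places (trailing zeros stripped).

Executing turtle program step by step:
Start: pos=(-8,5), heading=90, pen down
BK 5: (-8,5) -> (-8,0) [heading=90, draw]
RT 180: heading 90 -> 270
FD 3: (-8,0) -> (-8,-3) [heading=270, draw]
RT 45: heading 270 -> 225
FD 1: (-8,-3) -> (-8.707,-3.707) [heading=225, draw]
FD 12: (-8.707,-3.707) -> (-17.192,-12.192) [heading=225, draw]
BK 3: (-17.192,-12.192) -> (-15.071,-10.071) [heading=225, draw]
FD 15: (-15.071,-10.071) -> (-25.678,-20.678) [heading=225, draw]
PU: pen up
LT 321: heading 225 -> 186
PD: pen down
FD 6: (-25.678,-20.678) -> (-31.645,-21.305) [heading=186, draw]
FD 19: (-31.645,-21.305) -> (-50.541,-23.291) [heading=186, draw]
FD 5: (-50.541,-23.291) -> (-55.513,-23.814) [heading=186, draw]
RT 150: heading 186 -> 36
Final: pos=(-55.513,-23.814), heading=36, 9 segment(s) drawn

Answer: -55.513 -23.814 36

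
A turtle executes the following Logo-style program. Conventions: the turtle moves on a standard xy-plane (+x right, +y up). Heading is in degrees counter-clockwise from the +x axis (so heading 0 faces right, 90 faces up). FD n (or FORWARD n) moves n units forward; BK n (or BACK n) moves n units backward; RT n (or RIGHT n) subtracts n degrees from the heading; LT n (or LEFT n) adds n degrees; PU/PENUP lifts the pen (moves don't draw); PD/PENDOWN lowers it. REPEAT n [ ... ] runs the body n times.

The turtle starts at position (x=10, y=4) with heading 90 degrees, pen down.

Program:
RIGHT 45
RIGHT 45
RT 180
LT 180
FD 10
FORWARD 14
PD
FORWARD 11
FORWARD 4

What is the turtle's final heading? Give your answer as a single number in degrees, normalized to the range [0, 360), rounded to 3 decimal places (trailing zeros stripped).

Answer: 0

Derivation:
Executing turtle program step by step:
Start: pos=(10,4), heading=90, pen down
RT 45: heading 90 -> 45
RT 45: heading 45 -> 0
RT 180: heading 0 -> 180
LT 180: heading 180 -> 0
FD 10: (10,4) -> (20,4) [heading=0, draw]
FD 14: (20,4) -> (34,4) [heading=0, draw]
PD: pen down
FD 11: (34,4) -> (45,4) [heading=0, draw]
FD 4: (45,4) -> (49,4) [heading=0, draw]
Final: pos=(49,4), heading=0, 4 segment(s) drawn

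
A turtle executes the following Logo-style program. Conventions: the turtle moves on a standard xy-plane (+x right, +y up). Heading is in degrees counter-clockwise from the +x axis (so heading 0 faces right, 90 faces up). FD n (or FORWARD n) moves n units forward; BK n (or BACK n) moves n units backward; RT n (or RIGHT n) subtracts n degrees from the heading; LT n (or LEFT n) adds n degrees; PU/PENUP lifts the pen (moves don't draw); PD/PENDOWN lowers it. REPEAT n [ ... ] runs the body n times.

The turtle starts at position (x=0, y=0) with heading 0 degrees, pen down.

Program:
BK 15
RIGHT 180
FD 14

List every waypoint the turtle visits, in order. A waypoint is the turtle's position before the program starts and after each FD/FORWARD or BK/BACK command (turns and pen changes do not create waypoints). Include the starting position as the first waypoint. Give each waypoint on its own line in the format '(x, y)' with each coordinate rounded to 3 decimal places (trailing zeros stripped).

Answer: (0, 0)
(-15, 0)
(-29, 0)

Derivation:
Executing turtle program step by step:
Start: pos=(0,0), heading=0, pen down
BK 15: (0,0) -> (-15,0) [heading=0, draw]
RT 180: heading 0 -> 180
FD 14: (-15,0) -> (-29,0) [heading=180, draw]
Final: pos=(-29,0), heading=180, 2 segment(s) drawn
Waypoints (3 total):
(0, 0)
(-15, 0)
(-29, 0)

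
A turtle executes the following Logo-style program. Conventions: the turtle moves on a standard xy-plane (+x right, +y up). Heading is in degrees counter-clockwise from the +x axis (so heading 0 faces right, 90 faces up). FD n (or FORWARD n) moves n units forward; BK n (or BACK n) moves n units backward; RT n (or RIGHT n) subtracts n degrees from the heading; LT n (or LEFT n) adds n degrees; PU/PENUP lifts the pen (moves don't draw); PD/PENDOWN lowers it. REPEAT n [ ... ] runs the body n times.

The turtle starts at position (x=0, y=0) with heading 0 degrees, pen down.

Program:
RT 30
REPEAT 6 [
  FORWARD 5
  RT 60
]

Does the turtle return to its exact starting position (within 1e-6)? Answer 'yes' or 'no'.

Answer: yes

Derivation:
Executing turtle program step by step:
Start: pos=(0,0), heading=0, pen down
RT 30: heading 0 -> 330
REPEAT 6 [
  -- iteration 1/6 --
  FD 5: (0,0) -> (4.33,-2.5) [heading=330, draw]
  RT 60: heading 330 -> 270
  -- iteration 2/6 --
  FD 5: (4.33,-2.5) -> (4.33,-7.5) [heading=270, draw]
  RT 60: heading 270 -> 210
  -- iteration 3/6 --
  FD 5: (4.33,-7.5) -> (0,-10) [heading=210, draw]
  RT 60: heading 210 -> 150
  -- iteration 4/6 --
  FD 5: (0,-10) -> (-4.33,-7.5) [heading=150, draw]
  RT 60: heading 150 -> 90
  -- iteration 5/6 --
  FD 5: (-4.33,-7.5) -> (-4.33,-2.5) [heading=90, draw]
  RT 60: heading 90 -> 30
  -- iteration 6/6 --
  FD 5: (-4.33,-2.5) -> (0,0) [heading=30, draw]
  RT 60: heading 30 -> 330
]
Final: pos=(0,0), heading=330, 6 segment(s) drawn

Start position: (0, 0)
Final position: (0, 0)
Distance = 0; < 1e-6 -> CLOSED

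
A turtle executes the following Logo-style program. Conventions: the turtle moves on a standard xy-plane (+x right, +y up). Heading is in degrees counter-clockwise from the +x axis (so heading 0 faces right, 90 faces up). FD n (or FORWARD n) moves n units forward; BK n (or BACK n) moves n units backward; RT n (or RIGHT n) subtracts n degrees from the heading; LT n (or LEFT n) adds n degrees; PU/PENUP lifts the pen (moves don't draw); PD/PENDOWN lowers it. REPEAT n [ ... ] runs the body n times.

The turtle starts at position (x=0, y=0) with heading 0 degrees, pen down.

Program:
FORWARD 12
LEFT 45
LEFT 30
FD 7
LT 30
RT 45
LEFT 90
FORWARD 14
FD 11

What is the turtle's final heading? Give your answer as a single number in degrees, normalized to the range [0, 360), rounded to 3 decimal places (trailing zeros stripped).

Answer: 150

Derivation:
Executing turtle program step by step:
Start: pos=(0,0), heading=0, pen down
FD 12: (0,0) -> (12,0) [heading=0, draw]
LT 45: heading 0 -> 45
LT 30: heading 45 -> 75
FD 7: (12,0) -> (13.812,6.761) [heading=75, draw]
LT 30: heading 75 -> 105
RT 45: heading 105 -> 60
LT 90: heading 60 -> 150
FD 14: (13.812,6.761) -> (1.687,13.761) [heading=150, draw]
FD 11: (1.687,13.761) -> (-7.839,19.261) [heading=150, draw]
Final: pos=(-7.839,19.261), heading=150, 4 segment(s) drawn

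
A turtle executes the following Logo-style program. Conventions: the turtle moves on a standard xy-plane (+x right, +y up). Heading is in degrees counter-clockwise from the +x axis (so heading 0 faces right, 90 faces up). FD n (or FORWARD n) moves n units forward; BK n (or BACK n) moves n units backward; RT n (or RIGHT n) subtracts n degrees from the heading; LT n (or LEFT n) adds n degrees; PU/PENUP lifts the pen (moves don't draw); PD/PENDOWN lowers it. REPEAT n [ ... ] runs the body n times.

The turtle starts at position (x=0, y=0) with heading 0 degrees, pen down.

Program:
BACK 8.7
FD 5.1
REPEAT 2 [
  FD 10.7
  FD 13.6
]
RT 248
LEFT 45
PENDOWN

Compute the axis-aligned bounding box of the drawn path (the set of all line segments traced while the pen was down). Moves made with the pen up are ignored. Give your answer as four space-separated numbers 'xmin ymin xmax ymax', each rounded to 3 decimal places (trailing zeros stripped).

Executing turtle program step by step:
Start: pos=(0,0), heading=0, pen down
BK 8.7: (0,0) -> (-8.7,0) [heading=0, draw]
FD 5.1: (-8.7,0) -> (-3.6,0) [heading=0, draw]
REPEAT 2 [
  -- iteration 1/2 --
  FD 10.7: (-3.6,0) -> (7.1,0) [heading=0, draw]
  FD 13.6: (7.1,0) -> (20.7,0) [heading=0, draw]
  -- iteration 2/2 --
  FD 10.7: (20.7,0) -> (31.4,0) [heading=0, draw]
  FD 13.6: (31.4,0) -> (45,0) [heading=0, draw]
]
RT 248: heading 0 -> 112
LT 45: heading 112 -> 157
PD: pen down
Final: pos=(45,0), heading=157, 6 segment(s) drawn

Segment endpoints: x in {-8.7, -3.6, 0, 7.1, 20.7, 31.4, 45}, y in {0}
xmin=-8.7, ymin=0, xmax=45, ymax=0

Answer: -8.7 0 45 0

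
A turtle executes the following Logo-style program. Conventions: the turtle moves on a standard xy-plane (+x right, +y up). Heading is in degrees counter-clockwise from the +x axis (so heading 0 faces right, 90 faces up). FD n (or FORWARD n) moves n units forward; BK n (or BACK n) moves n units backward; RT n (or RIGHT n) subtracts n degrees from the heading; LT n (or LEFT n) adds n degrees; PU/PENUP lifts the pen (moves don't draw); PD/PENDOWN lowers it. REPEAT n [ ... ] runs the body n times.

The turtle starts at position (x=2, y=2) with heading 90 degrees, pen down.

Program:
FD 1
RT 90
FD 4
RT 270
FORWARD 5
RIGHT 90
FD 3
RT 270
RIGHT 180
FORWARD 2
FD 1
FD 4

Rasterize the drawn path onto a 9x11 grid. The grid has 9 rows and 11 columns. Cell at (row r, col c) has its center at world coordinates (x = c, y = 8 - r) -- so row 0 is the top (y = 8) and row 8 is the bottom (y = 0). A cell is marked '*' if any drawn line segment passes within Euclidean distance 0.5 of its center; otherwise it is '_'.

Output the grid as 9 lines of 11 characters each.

Answer: ______****_
______*__*_
______*__*_
______*__*_
______*__*_
__*****__*_
__*______*_
_________*_
___________

Derivation:
Segment 0: (2,2) -> (2,3)
Segment 1: (2,3) -> (6,3)
Segment 2: (6,3) -> (6,8)
Segment 3: (6,8) -> (9,8)
Segment 4: (9,8) -> (9,6)
Segment 5: (9,6) -> (9,5)
Segment 6: (9,5) -> (9,1)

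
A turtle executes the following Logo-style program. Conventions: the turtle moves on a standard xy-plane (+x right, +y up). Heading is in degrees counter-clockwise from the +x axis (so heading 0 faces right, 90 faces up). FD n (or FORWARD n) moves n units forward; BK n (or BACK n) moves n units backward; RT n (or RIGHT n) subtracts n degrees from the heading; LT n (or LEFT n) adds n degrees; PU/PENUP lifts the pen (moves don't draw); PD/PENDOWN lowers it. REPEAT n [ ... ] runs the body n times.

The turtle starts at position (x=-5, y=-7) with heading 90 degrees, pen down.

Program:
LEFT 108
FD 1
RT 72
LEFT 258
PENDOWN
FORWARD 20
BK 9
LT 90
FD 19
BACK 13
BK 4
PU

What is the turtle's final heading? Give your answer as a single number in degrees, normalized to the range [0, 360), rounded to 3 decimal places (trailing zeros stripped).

Answer: 114

Derivation:
Executing turtle program step by step:
Start: pos=(-5,-7), heading=90, pen down
LT 108: heading 90 -> 198
FD 1: (-5,-7) -> (-5.951,-7.309) [heading=198, draw]
RT 72: heading 198 -> 126
LT 258: heading 126 -> 24
PD: pen down
FD 20: (-5.951,-7.309) -> (12.32,0.826) [heading=24, draw]
BK 9: (12.32,0.826) -> (4.098,-2.835) [heading=24, draw]
LT 90: heading 24 -> 114
FD 19: (4.098,-2.835) -> (-3.63,14.522) [heading=114, draw]
BK 13: (-3.63,14.522) -> (1.658,2.646) [heading=114, draw]
BK 4: (1.658,2.646) -> (3.284,-1.008) [heading=114, draw]
PU: pen up
Final: pos=(3.284,-1.008), heading=114, 6 segment(s) drawn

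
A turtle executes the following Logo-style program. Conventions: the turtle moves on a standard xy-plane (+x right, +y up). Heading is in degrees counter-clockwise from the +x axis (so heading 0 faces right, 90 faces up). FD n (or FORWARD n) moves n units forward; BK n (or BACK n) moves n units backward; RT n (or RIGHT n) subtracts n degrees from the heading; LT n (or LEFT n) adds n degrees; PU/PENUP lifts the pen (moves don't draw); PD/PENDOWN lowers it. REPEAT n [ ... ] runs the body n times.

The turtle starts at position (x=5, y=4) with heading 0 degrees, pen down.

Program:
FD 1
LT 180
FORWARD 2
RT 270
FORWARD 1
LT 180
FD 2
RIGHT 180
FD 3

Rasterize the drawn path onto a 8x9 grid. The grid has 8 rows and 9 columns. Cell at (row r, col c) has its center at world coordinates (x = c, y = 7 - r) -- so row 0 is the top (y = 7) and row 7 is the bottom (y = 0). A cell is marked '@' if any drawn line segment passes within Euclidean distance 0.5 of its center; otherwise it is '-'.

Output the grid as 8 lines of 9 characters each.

Segment 0: (5,4) -> (6,4)
Segment 1: (6,4) -> (4,4)
Segment 2: (4,4) -> (4,3)
Segment 3: (4,3) -> (4,5)
Segment 4: (4,5) -> (4,2)

Answer: ---------
---------
----@----
----@@@--
----@----
----@----
---------
---------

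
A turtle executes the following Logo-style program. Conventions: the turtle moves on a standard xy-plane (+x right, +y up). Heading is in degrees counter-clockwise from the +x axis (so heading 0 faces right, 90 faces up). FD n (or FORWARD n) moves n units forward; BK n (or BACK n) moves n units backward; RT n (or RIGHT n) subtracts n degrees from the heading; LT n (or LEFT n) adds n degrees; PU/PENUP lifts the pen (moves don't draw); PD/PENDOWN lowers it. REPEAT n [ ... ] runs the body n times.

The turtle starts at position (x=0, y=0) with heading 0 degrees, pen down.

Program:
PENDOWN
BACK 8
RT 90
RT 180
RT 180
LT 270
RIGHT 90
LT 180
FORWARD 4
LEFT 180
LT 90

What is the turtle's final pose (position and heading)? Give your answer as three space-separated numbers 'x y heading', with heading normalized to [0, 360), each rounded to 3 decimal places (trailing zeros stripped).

Answer: -8 -4 180

Derivation:
Executing turtle program step by step:
Start: pos=(0,0), heading=0, pen down
PD: pen down
BK 8: (0,0) -> (-8,0) [heading=0, draw]
RT 90: heading 0 -> 270
RT 180: heading 270 -> 90
RT 180: heading 90 -> 270
LT 270: heading 270 -> 180
RT 90: heading 180 -> 90
LT 180: heading 90 -> 270
FD 4: (-8,0) -> (-8,-4) [heading=270, draw]
LT 180: heading 270 -> 90
LT 90: heading 90 -> 180
Final: pos=(-8,-4), heading=180, 2 segment(s) drawn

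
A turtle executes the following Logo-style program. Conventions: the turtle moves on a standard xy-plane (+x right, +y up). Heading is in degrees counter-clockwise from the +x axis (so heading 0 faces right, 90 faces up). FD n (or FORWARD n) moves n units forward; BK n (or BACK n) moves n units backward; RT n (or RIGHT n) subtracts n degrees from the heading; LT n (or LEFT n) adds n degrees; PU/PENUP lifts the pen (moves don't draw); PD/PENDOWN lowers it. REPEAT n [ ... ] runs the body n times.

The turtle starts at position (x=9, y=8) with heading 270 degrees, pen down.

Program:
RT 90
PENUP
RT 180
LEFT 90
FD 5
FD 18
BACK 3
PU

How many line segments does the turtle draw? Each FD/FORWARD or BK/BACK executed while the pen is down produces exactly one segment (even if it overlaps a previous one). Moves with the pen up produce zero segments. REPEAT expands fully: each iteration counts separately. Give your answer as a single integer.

Answer: 0

Derivation:
Executing turtle program step by step:
Start: pos=(9,8), heading=270, pen down
RT 90: heading 270 -> 180
PU: pen up
RT 180: heading 180 -> 0
LT 90: heading 0 -> 90
FD 5: (9,8) -> (9,13) [heading=90, move]
FD 18: (9,13) -> (9,31) [heading=90, move]
BK 3: (9,31) -> (9,28) [heading=90, move]
PU: pen up
Final: pos=(9,28), heading=90, 0 segment(s) drawn
Segments drawn: 0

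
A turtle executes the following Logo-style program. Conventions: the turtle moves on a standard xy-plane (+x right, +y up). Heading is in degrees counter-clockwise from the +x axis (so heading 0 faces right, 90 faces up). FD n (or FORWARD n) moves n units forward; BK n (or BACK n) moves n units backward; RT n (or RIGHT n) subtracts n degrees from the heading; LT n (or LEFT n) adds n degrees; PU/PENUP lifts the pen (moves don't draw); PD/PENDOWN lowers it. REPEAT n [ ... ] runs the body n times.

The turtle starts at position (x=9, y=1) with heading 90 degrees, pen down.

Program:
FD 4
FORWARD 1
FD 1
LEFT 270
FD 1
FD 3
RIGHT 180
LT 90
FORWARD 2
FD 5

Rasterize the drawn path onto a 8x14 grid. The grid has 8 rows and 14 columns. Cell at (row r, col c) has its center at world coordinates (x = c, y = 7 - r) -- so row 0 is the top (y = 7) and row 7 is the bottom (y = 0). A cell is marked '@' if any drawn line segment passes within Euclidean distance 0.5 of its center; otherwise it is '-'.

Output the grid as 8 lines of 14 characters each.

Answer: ---------@@@@@
---------@---@
---------@---@
---------@---@
---------@---@
---------@---@
---------@---@
-------------@

Derivation:
Segment 0: (9,1) -> (9,5)
Segment 1: (9,5) -> (9,6)
Segment 2: (9,6) -> (9,7)
Segment 3: (9,7) -> (10,7)
Segment 4: (10,7) -> (13,7)
Segment 5: (13,7) -> (13,5)
Segment 6: (13,5) -> (13,-0)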